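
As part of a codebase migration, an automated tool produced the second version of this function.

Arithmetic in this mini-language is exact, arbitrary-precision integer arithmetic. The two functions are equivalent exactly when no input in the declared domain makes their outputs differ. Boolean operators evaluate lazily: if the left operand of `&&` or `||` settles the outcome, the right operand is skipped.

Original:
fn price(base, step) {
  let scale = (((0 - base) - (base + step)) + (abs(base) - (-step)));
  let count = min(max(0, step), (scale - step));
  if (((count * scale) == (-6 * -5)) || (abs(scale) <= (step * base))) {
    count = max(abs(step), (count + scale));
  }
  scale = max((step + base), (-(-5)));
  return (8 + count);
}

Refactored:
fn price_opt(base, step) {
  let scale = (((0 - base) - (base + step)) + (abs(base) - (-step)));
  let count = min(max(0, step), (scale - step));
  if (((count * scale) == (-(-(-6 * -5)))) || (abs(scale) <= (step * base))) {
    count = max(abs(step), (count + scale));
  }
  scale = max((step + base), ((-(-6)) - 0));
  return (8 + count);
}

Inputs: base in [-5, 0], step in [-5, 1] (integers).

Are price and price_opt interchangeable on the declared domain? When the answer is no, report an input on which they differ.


The suspicious edit (`-5` became `-6`) never changes the result for any input inside the declared domain; all 42 inputs agree.
verdict: equivalent


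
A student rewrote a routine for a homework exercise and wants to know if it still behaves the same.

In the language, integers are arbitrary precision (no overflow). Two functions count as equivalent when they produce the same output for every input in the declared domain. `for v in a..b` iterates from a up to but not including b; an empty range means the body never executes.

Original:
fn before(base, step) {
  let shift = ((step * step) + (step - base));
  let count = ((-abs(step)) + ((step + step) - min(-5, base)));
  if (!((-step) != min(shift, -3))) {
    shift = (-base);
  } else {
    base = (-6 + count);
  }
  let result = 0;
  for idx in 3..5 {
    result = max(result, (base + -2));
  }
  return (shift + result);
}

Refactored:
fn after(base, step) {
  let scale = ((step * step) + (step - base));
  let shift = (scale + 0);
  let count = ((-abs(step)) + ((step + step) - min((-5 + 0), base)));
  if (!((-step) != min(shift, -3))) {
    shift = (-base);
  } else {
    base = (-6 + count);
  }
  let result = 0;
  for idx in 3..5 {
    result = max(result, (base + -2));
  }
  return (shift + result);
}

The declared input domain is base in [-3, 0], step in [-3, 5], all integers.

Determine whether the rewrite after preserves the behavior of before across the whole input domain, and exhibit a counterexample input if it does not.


Equivalent — the differences include arithmetic usage differs, and constant usage differs, and local variable names differ, and statement counts differ, yet no declared input distinguishes the two.
Spot check at base=0, step=5 — before: shift becomes 30; next count becomes 10; next (!((-step) != min(shift, -3))) evaluates to false; next base becomes 4; next result becomes 0; next at idx=3:; next result becomes 2; next at idx=4:; next result becomes 2; next final value 32. after: scale becomes 30; next shift becomes 30; next count becomes 10; next (!((-step) != min(shift, -3))) evaluates to false; next base becomes 4; next result becomes 0; next at idx=3:; next result becomes 2; next at idx=4:; next result becomes 2; next final value 32. Both give 32.
Checked all 36 inputs in the declared domain: the outputs agree on every one.
verdict: equivalent


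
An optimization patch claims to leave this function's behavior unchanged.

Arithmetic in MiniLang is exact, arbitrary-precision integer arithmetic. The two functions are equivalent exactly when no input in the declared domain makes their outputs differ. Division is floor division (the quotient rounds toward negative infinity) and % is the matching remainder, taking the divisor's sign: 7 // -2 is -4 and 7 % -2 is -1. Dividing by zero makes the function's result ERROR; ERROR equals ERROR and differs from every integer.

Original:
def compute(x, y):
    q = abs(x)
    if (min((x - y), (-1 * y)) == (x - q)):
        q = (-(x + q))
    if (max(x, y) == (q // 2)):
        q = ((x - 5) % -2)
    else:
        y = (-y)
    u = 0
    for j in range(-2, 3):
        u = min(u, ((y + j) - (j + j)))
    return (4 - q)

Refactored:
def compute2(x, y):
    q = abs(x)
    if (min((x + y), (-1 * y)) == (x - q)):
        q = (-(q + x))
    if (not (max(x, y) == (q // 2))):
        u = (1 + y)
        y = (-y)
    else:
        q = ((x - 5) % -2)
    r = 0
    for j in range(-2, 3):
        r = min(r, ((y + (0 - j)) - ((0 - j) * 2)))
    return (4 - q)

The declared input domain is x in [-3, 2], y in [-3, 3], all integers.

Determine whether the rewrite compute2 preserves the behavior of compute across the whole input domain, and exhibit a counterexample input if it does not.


Not equivalent: x=-3, y=-3 separates them (1 vs 4).
compute: q=3, then (min((x - y), (-1 * y)) == (x - q)) is false, then (max(x, y) == (q // 2)) is false, then y=3, then u=0, then (j=-2), then u=0, then (j=-1), then u=0, then (j=0), then u=0, then (j=1), then u=0, then (j=2), then u=0, then returns 1
compute2: q=3, then (min((x + y), (-1 * y)) == (x - q)) is true, then q=0, then (not (max(x, y) == (q // 2))) is true, then u=-2, then y=3, then r=0, then (j=-2), then r=0, then (j=-1), then r=0, then (j=0), then r=0, then (j=1), then r=0, then (j=2), then r=0, then returns 4
verdict: not equivalent; witness: x=-3, y=-3


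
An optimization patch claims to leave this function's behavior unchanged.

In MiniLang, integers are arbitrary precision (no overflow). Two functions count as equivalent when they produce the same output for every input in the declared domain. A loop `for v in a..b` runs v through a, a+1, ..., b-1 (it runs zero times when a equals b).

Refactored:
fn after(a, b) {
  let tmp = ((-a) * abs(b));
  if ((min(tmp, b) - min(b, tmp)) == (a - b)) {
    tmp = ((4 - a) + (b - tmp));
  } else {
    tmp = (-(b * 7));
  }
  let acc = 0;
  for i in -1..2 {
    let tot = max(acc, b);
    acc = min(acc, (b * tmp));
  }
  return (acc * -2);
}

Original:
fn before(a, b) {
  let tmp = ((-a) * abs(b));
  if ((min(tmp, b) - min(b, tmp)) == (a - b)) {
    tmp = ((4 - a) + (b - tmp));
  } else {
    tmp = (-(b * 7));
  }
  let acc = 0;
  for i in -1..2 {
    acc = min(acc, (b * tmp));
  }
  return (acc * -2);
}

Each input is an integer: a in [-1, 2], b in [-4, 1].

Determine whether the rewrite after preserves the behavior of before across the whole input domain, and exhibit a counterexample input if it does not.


Changes here: min/max/abs usage differs; local variable names differ; statement counts differ; the full 24-point sweep finds no disagreement.
verdict: equivalent


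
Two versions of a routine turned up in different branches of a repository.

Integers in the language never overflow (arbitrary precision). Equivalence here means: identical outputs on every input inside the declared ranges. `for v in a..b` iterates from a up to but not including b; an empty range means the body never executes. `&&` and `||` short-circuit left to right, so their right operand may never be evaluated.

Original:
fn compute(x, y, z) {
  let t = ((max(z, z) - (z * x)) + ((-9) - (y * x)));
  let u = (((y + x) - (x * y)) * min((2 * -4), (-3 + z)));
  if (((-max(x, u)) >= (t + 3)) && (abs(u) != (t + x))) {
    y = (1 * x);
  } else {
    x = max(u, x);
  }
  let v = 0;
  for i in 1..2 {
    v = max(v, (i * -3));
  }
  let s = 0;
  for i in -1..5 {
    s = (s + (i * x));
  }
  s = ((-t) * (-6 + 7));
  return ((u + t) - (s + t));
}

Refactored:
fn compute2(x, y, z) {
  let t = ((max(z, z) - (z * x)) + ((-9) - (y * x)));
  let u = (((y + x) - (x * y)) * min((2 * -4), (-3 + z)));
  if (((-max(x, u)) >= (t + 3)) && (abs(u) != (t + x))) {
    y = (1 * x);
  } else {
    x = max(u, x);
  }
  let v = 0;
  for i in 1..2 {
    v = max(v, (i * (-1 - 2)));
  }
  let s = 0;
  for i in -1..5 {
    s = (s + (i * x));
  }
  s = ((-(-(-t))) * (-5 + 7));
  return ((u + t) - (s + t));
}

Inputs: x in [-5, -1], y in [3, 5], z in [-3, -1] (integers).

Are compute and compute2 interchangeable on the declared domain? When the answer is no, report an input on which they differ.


Try x=-5, y=3, z=-3.
compute: t=-12, then u=-104, then (((-max(x, u)) >= (t + 3)) && (abs(u) != (t + x))) is true, then y=-5, then v=0, then (i=1), then v=0, then s=0, then (i=-1), then s=5, then (i=0), then s=5, then (i=1), then s=0, then (i=2), then s=-10, then (i=3), then s=-25, then (i=4), then s=-45, then s=12, then returns -116
compute2: t=-12, then u=-104, then (((-max(x, u)) >= (t + 3)) && (abs(u) != (t + x))) is true, then y=-5, then v=0, then (i=1), then v=0, then s=0, then (i=-1), then s=5, then (i=0), then s=5, then (i=1), then s=0, then (i=2), then s=-10, then (i=3), then s=-25, then (i=4), then s=-45, then s=24, then returns -128
-116 != -128, so the rewrite changes behavior.
verdict: not equivalent; witness: x=-5, y=3, z=-3


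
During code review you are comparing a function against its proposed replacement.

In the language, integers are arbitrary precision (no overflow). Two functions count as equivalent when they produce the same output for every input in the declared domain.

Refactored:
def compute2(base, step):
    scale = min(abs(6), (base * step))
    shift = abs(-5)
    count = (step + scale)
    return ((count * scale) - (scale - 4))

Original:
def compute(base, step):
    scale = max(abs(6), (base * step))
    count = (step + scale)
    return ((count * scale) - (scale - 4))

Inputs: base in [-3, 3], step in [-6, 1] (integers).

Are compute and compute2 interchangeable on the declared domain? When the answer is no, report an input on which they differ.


Take base=-3, step=-6.
compute: scale becomes 18; next count becomes 12; next final value 202
compute2: scale becomes 6; next shift becomes 5; next count becomes 0; next final value -2
202 vs -2 — the two versions disagree here.
verdict: not equivalent; witness: base=-3, step=-6


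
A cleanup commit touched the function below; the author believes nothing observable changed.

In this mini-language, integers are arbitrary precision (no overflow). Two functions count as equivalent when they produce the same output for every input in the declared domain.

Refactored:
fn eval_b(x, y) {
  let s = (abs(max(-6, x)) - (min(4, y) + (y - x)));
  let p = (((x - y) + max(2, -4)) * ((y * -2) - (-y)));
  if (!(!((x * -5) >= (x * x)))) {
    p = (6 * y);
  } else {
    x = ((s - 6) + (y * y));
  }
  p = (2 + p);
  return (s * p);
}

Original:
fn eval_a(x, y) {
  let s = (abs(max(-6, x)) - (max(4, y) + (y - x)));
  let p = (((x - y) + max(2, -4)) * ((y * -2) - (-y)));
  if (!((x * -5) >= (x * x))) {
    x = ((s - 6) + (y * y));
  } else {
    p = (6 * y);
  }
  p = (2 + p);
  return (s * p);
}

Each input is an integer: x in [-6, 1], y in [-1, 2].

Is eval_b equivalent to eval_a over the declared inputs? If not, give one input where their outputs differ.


Take x=-6, y=-1.
eval_a: s := -3 | p := -3 | (!((x * -5) >= (x * x))): true | x := -8 | p := -1 | result 3
eval_b: s := 2 | p := -3 | (!(!((x * -5) >= (x * x)))): false | x := -3 | p := -1 | result -2
3 against -2: the behavior changed.
verdict: not equivalent; witness: x=-6, y=-1


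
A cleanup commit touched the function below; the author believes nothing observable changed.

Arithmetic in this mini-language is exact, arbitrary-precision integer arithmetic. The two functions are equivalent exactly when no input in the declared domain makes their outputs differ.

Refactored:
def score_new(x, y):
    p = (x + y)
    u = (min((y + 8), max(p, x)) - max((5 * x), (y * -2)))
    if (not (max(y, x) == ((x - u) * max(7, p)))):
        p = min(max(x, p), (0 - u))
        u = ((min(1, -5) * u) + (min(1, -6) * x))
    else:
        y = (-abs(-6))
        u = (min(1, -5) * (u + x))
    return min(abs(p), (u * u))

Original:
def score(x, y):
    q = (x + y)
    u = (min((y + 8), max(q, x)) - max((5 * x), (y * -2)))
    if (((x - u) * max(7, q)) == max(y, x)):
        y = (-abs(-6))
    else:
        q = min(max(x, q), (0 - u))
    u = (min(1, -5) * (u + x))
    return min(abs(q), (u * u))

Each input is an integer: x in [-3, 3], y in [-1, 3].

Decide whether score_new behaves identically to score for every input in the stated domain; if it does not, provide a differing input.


Not equivalent: x=-3, y=2 separates them (0 vs 3).
score: q := -1 | u := 3 | (((x - u) * max(7, q)) == max(y, x)): false | q := -3 | u := 0 | result 0
score_new: p := -1 | u := 3 | (not (max(y, x) == ((x - u) * max(7, p)))): true | p := -3 | u := 3 | result 3
verdict: not equivalent; witness: x=-3, y=2


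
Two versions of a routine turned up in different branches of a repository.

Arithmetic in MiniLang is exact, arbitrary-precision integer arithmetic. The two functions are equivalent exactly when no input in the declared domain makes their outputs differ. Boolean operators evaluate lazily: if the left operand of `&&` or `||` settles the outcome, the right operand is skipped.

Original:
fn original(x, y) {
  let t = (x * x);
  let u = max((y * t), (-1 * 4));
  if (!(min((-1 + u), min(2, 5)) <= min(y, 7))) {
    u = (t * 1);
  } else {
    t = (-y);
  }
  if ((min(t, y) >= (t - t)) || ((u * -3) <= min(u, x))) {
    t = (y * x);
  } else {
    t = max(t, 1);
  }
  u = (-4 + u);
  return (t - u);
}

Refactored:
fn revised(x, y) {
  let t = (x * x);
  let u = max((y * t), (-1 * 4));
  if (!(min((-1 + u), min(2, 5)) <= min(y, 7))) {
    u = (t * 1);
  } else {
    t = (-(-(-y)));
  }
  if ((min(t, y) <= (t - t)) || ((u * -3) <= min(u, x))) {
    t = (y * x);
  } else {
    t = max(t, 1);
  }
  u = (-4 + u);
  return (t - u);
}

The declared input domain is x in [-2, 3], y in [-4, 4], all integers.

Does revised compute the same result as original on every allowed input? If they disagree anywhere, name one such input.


Consider the input x=-2, y=-4.
original: t=4, then u=-4, then (!(min((-1 + u), min(2, 5)) <= min(y, 7))) is false, then t=4, then ((min(t, y) >= (t - t)) || ((u * -3) <= min(u, x))) is false, then t=4, then u=-8, then returns 12
revised: t=4, then u=-4, then (!(min((-1 + u), min(2, 5)) <= min(y, 7))) is false, then t=4, then ((min(t, y) <= (t - t)) || ((u * -3) <= min(u, x))) is true, then t=8, then u=-8, then returns 16
12 vs 16 — the two versions disagree here.
verdict: not equivalent; witness: x=-2, y=-4


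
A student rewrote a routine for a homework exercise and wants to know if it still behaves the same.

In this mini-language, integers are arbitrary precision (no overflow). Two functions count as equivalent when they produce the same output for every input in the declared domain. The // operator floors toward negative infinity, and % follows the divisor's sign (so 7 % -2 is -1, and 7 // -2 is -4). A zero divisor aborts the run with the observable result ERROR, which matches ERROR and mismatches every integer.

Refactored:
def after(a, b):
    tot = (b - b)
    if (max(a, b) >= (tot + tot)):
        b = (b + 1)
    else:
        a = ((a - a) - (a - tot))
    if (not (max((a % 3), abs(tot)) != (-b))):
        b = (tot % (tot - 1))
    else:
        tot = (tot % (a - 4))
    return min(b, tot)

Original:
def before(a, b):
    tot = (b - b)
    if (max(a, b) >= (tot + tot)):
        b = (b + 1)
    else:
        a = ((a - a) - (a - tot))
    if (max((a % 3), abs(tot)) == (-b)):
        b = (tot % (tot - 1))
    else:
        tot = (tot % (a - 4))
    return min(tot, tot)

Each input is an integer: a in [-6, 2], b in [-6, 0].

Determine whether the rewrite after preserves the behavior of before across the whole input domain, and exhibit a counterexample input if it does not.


There is a counterexample at a=-6, b=-6: 0 on one side, -6 on the other.
before: tot = 0; (max(a, b) >= (tot + tot)) -> false; a = 6; (max((a % 3), abs(tot)) == (-b)) -> false; tot = 0; return 0
after: tot = 0; (max(a, b) >= (tot + tot)) -> false; a = 6; (not (max((a % 3), abs(tot)) != (-b))) -> false; tot = 0; return -6
verdict: not equivalent; witness: a=-6, b=-6


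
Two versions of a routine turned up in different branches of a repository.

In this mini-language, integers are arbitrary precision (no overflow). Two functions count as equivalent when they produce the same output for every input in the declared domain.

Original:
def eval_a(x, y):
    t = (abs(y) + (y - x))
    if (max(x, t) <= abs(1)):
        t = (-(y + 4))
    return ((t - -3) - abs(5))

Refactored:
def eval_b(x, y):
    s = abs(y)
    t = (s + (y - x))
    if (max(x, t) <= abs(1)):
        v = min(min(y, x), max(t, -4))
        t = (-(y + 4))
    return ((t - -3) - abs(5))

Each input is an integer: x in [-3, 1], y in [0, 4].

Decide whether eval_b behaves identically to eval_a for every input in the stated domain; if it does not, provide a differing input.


Equivalent. The suspicious-looking change has no observable effect anywhere in the declared ranges.
Across all 25 domain points the two functions coincide.
As a probe, take x=-3, y=0: eval_a runs t = 3; (max(x, t) <= abs(1)) -> false; return 1; eval_b runs s = 0; t = 3; (max(x, t) <= abs(1)) -> false; return 1; both end at 1.
verdict: equivalent


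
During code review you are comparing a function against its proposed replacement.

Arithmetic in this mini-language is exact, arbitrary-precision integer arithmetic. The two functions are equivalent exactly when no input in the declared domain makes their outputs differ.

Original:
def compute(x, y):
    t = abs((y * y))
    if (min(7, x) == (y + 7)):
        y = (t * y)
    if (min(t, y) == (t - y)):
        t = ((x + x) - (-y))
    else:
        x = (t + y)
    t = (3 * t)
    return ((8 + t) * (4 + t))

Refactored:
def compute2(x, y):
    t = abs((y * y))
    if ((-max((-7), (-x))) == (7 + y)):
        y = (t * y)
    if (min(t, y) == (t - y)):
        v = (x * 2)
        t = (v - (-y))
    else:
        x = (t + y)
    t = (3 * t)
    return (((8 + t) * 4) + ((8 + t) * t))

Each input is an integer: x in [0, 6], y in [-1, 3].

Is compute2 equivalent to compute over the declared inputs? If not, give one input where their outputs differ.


Side by side, the visible changes include: arithmetic usage differs, and local variable names differ, and statement counts differ, and min/max/abs usage differs, and constant usage differs.
One worked example (x=4, y=0) — compute: t becomes 0; next (min(7, x) == (y + 7)) evaluates to false; next (min(t, y) == (t - y)) evaluates to true; next t becomes 8; next t becomes 24; next final value 896; compute2: t becomes 0; next ((-max((-7), (-x))) == (7 + y)) evaluates to false; next (min(t, y) == (t - y)) evaluates to true; next v becomes 8; next t becomes 8; next t becomes 24; next final value 896; agreement on 896.
Every one of the 35 inputs gives matching results.
verdict: equivalent


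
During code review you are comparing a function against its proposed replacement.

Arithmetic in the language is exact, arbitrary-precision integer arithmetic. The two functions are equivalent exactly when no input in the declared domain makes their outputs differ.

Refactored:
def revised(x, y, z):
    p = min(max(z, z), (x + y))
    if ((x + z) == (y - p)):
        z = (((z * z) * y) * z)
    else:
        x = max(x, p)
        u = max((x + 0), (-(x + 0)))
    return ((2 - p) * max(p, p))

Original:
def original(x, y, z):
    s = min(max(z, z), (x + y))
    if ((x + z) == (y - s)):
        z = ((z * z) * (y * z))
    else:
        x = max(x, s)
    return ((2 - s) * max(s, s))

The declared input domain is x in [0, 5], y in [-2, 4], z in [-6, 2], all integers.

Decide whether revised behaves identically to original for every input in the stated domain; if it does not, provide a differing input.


Changes here: local variable names differ, constant usage differs, statement counts differ, min/max/abs usage differs, arithmetic usage differs; the full 378-point sweep finds no disagreement.
verdict: equivalent


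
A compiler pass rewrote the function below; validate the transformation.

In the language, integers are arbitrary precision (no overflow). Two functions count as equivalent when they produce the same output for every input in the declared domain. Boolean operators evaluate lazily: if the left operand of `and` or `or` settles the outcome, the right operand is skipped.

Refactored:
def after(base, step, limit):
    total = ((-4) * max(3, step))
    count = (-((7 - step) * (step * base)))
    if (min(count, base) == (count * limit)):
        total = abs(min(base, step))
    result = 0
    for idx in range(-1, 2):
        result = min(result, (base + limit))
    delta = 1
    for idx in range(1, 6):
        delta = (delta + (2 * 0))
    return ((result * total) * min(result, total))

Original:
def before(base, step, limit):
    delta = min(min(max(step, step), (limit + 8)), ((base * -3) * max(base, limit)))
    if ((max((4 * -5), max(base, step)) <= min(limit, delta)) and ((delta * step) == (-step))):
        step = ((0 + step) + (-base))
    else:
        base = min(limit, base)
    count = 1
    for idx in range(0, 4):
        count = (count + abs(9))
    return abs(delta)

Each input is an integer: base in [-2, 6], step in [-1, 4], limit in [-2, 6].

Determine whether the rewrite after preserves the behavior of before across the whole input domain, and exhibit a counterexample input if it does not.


There is a counterexample at base=-2, step=-1, limit=-2: 12 on one side, -576 on the other.
before: delta=-12, then ((max((4 * -5), max(base, step)) <= min(limit, delta)) and ((delta * step) == (-step))) is false, then base=-2, then count=1, then (idx=0), then count=10, then (idx=1), then count=19, then (idx=2), then count=28, then (idx=3), then count=37, then returns 12
after: total=-12, then count=-16, then (min(count, base) == (count * limit)) is false, then result=0, then (idx=-1), then result=-4, then (idx=0), then result=-4, then (idx=1), then result=-4, then delta=1, then (idx=1), then delta=1, then (idx=2), then delta=1, then (idx=3), then delta=1, then (idx=4), then delta=1, then (idx=5), then delta=1, then returns -576
verdict: not equivalent; witness: base=-2, step=-1, limit=-2


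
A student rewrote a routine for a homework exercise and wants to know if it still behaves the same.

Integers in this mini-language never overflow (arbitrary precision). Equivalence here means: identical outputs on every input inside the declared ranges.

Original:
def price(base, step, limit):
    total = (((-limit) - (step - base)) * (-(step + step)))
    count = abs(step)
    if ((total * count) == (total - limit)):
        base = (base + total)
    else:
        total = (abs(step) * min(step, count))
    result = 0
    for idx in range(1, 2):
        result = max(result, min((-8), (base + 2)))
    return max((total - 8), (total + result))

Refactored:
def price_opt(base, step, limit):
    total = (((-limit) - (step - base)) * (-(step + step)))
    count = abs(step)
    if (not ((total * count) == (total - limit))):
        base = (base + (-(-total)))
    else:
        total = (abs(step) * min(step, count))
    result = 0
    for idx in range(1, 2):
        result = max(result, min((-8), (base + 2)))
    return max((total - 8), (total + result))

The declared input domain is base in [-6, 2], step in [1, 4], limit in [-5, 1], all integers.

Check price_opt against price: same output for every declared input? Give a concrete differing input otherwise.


Consider the input base=-6, step=1, limit=-5.
price: total=4, then count=1, then ((total * count) == (total - limit)) is false, then total=1, then result=0, then (idx=1), then result=0, then returns 1
price_opt: total=4, then count=1, then (not ((total * count) == (total - limit))) is true, then base=-2, then result=0, then (idx=1), then result=0, then returns 4
1 against 4: the behavior changed.
verdict: not equivalent; witness: base=-6, step=1, limit=-5


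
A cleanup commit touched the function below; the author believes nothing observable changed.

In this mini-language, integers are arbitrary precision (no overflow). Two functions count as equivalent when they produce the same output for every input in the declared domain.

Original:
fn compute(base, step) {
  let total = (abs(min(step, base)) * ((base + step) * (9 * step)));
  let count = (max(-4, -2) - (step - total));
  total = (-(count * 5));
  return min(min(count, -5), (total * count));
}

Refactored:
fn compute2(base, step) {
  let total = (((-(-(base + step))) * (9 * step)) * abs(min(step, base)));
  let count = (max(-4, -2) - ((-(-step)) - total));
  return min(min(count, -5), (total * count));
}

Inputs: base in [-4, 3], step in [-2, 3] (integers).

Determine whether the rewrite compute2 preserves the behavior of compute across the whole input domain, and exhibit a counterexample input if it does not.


Not equivalent: base=-4, step=-2 separates them (-933120 vs -5).
compute: total=432, then count=432, then total=-2160, then returns -933120
compute2: total=432, then count=432, then returns -5
verdict: not equivalent; witness: base=-4, step=-2


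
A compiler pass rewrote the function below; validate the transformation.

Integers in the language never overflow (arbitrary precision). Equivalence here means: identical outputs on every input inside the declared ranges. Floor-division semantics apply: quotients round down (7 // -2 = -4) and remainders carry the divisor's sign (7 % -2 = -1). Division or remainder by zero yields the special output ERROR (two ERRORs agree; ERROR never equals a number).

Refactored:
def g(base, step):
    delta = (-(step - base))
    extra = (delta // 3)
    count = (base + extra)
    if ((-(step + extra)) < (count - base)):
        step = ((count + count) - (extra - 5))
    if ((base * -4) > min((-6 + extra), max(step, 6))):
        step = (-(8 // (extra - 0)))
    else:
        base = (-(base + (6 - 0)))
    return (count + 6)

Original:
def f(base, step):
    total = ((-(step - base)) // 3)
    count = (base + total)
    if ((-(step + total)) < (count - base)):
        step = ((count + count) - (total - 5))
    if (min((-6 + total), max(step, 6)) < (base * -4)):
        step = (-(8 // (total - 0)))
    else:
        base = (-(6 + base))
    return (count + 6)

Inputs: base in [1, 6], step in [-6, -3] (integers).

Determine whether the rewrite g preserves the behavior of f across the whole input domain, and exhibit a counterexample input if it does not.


The two are interchangeable: comparison usage differs; and statement counts differ; and constant usage differs; and local variable names differ; and arithmetic usage differs, and every declared input agrees.
Tracing base=2, step=-5: f: total becomes 2; next count becomes 4; next ((-(step + total)) < (count - base)) evaluates to false; next (min((-6 + total), max(step, 6)) < (base * -4)) evaluates to false; next base becomes -8; next final value 10 | g: delta becomes 7; next extra becomes 2; next count becomes 4; next ((-(step + extra)) < (count - base)) evaluates to false; next ((base * -4) > min((-6 + extra), max(step, 6))) evaluates to false; next base becomes -8; next final value 10 — matching result 10.
Across all 24 domain points the two functions coincide.
verdict: equivalent


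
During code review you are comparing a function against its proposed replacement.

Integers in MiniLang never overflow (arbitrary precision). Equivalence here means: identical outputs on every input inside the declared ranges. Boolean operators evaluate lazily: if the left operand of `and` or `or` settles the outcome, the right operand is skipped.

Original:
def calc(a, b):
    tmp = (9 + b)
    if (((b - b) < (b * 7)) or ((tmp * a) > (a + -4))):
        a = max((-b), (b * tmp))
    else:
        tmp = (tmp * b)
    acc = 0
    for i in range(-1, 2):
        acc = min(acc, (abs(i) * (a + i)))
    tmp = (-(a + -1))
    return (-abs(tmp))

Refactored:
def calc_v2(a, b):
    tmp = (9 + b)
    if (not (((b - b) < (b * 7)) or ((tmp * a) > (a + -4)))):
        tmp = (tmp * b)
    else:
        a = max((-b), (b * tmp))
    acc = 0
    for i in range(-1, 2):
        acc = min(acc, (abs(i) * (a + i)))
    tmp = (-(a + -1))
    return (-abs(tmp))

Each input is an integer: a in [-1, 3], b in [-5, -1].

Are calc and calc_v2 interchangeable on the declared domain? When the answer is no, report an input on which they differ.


Comparing the listings, the differences include: boolean connective usage differs.
Spot check at a=1, b=-1 — calc: tmp becomes 8; next (((b - b) < (b * 7)) or ((tmp * a) > (a + -4))) evaluates to true; next a becomes 1; next acc becomes 0; next at i=-1:; next acc becomes 0; next at i=0:; next acc becomes 0; next at i=1:; next acc becomes 0; next tmp becomes 0; next final value 0. calc_v2: tmp becomes 8; next (not (((b - b) < (b * 7)) or ((tmp * a) > (a + -4)))) evaluates to false; next a becomes 1; next acc becomes 0; next at i=-1:; next acc becomes 0; next at i=0:; next acc becomes 0; next at i=1:; next acc becomes 0; next tmp becomes 0; next final value 0. Both give 0.
Sweeping the whole domain (25 inputs) finds no disagreement.
verdict: equivalent


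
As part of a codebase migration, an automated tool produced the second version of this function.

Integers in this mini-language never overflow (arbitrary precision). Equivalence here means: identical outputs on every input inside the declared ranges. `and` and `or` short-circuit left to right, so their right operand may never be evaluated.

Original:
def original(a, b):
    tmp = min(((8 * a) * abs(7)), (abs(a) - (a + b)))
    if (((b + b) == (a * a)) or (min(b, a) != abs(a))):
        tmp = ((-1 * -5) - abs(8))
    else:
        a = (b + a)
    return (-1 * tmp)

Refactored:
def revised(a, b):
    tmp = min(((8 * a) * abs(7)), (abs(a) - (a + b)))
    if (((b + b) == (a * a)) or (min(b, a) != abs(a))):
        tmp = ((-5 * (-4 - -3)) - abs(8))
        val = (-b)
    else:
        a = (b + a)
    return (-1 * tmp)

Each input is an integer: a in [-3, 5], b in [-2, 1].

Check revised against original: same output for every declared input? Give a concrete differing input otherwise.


Changes here: statement counts differ, plus arithmetic usage differs, plus local variable names differ, plus constant usage differs; the full 36-point sweep finds no disagreement.
verdict: equivalent


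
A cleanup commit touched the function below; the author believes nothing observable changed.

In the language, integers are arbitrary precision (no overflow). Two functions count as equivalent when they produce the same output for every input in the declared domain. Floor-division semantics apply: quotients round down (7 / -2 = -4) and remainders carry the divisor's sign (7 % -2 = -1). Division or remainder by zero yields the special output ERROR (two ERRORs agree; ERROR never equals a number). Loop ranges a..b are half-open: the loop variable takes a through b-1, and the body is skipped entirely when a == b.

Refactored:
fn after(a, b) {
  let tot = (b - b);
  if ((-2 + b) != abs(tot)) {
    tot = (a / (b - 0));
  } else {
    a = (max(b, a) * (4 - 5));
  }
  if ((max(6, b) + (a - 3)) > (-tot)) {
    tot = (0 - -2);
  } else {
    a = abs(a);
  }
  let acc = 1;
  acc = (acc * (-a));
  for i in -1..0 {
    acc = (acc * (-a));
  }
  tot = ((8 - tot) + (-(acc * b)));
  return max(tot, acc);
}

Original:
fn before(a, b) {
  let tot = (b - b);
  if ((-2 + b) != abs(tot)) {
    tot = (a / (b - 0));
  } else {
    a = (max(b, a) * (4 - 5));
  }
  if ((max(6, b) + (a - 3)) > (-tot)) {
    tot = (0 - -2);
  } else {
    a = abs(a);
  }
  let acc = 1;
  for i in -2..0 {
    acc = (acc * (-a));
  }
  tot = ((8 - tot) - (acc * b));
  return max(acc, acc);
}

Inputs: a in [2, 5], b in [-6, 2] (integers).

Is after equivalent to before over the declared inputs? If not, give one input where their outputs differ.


a=2, b=-6 yields 4 from before but 30 from after.
verdict: not equivalent; witness: a=2, b=-6


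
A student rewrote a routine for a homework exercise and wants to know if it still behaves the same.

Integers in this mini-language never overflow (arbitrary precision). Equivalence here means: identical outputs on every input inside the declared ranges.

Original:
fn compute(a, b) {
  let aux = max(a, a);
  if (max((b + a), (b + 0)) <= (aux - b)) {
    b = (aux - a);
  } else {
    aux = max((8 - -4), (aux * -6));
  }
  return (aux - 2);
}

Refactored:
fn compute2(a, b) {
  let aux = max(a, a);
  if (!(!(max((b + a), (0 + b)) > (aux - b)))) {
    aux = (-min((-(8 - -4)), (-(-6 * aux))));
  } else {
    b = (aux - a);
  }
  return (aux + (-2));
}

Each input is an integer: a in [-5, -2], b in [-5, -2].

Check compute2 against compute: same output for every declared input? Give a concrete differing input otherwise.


The two are interchangeable: comparison usage differs, arithmetic usage differs, boolean connective usage differs, min/max/abs usage differs, and every declared input agrees.
Spot check at a=-5, b=-5 — compute: aux := -5 | (max((b + a), (b + 0)) <= (aux - b)): true | b := 0 | result -7. compute2: aux := -5 | (!(!(max((b + a), (0 + b)) > (aux - b)))): false | b := 0 | result -7. Both give -7.
Sweeping the whole domain (16 inputs) finds no disagreement.
verdict: equivalent


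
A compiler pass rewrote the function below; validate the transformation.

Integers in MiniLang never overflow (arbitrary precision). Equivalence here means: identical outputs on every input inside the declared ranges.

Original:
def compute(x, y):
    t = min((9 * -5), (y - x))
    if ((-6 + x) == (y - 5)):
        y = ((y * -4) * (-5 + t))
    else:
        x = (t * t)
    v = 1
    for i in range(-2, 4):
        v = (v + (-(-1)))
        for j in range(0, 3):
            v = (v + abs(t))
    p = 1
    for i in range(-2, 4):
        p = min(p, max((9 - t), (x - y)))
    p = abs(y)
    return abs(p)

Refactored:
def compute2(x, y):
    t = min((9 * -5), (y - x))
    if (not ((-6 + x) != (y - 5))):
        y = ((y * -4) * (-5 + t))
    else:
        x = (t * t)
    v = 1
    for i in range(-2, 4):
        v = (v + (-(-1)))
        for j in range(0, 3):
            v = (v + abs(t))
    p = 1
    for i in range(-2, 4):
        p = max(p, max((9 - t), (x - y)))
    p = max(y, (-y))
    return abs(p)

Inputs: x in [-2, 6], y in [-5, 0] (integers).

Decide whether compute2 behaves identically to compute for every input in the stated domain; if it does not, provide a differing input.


The edit looks behavioral (`min(p, max((9 - t), (x - y)))` became `max(p, max((9 - t), (x - y)))`), but over these ranges it never changes the outcome.
Tracing x=2, y=-5: compute: t becomes -45; next ((-6 + x) == (y - 5)) evaluates to false; next x becomes 2025; next v becomes 1; next at i=-2:; next v becomes 2; next at j=0:; next v becomes 47; next at j=1:; next v becomes 92; next at j=2:; next v becomes 137; next at i=-1:; next v becomes 138; next at j=0:; next v becomes 183; next at j=1:; next v becomes 228; next at j=2:; next v becomes 273; next at i=0:; next v becomes 274; next at j=0:; next v becomes 319; next at j=1:; next v becomes 364; next at j=2:; next v becomes 409; next at i=1:; next v becomes 410; next at j=0:; next v becomes 455; next at j=1:; next v becomes 500; next at j=2:; next v becomes 545; next at i=2:; next v becomes 546; next at j=0:; next v becomes 591; next at j=1:; next v becomes 636; next at j=2:; next v becomes 681; next at i=3:; next v becomes 682; next at j=0:; next v becomes 727; next at j=1:; next v becomes 772; next at j=2:; next v becomes 817; next p becomes 1; next at i=-2:; next p becomes 1; next at i=-1:; next p becomes 1; next at i=0:; next p becomes 1; next at i=1:; next p becomes 1; next at i=2:; next p becomes 1; next at i=3:; next p becomes 1; next p becomes 5; next final value 5 | compute2: t becomes -45; next (not ((-6 + x) != (y - 5))) evaluates to false; next x becomes 2025; next v becomes 1; next at i=-2:; next v becomes 2; next at j=0:; next v becomes 47; next at j=1:; next v becomes 92; next at j=2:; next v becomes 137; next at i=-1:; next v becomes 138; next at j=0:; next v becomes 183; next at j=1:; next v becomes 228; next at j=2:; next v becomes 273; next at i=0:; next v becomes 274; next at j=0:; next v becomes 319; next at j=1:; next v becomes 364; next at j=2:; next v becomes 409; next at i=1:; next v becomes 410; next at j=0:; next v becomes 455; next at j=1:; next v becomes 500; next at j=2:; next v becomes 545; next at i=2:; next v becomes 546; next at j=0:; next v becomes 591; next at j=1:; next v becomes 636; next at j=2:; next v becomes 681; next at i=3:; next v becomes 682; next at j=0:; next v becomes 727; next at j=1:; next v becomes 772; next at j=2:; next v becomes 817; next p becomes 1; next at i=-2:; next p becomes 2030; next at i=-1:; next p becomes 2030; next at i=0:; next p becomes 2030; next at i=1:; next p becomes 2030; next at i=2:; next p becomes 2030; next at i=3:; next p becomes 2030; next p becomes 5; next final value 5 — matching result 5.
Every one of the 54 inputs gives matching results.
verdict: equivalent


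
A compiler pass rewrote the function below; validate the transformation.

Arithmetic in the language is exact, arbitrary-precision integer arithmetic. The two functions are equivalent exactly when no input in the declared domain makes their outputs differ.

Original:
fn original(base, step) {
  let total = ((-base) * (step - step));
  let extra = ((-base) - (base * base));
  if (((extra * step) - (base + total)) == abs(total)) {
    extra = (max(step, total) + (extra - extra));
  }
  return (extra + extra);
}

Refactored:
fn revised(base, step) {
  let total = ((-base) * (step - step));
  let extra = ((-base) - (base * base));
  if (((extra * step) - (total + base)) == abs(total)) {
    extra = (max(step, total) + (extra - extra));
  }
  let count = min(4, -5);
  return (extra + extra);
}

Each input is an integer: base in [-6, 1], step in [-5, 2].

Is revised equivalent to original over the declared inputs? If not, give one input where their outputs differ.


Although constant usage differs; also statement counts differ; also local variable names differ; also min/max/abs usage differs, 64/64 inputs agree.
verdict: equivalent


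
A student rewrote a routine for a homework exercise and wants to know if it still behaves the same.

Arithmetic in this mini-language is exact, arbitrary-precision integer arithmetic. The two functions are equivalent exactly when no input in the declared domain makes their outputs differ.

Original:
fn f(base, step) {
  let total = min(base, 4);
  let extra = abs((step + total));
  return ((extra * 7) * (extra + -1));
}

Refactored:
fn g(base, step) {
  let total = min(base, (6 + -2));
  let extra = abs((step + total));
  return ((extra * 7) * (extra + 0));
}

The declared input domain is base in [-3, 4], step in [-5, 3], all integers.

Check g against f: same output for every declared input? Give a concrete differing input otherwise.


Run the pair on base=-3, step=-5.
f: total=-3, then extra=8, then returns 392
g: total=-3, then extra=8, then returns 448
392 against 448: the behavior changed.
verdict: not equivalent; witness: base=-3, step=-5


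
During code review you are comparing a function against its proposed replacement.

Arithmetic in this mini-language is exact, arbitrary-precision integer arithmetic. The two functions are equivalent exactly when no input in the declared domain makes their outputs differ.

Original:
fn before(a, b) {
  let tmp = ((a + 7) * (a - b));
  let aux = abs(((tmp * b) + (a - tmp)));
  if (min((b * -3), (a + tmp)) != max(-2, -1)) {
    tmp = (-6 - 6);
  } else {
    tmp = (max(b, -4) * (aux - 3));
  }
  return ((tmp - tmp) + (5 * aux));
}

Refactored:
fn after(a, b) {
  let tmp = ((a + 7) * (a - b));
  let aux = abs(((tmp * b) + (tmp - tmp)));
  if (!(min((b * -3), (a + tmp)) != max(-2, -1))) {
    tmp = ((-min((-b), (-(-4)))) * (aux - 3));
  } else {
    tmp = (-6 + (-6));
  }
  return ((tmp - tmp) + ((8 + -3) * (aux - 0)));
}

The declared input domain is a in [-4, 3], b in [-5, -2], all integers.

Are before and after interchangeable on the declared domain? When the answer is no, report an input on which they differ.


Try a=-4, b=-5.
before: tmp becomes 3; next aux becomes 22; next (min((b * -3), (a + tmp)) != max(-2, -1)) evaluates to false; next tmp becomes -76; next final value 110
after: tmp becomes 3; next aux becomes 15; next (!(min((b * -3), (a + tmp)) != max(-2, -1))) evaluates to true; next tmp becomes -48; next final value 75
110 and 75 differ, so these are not the same function on this domain.
verdict: not equivalent; witness: a=-4, b=-5
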